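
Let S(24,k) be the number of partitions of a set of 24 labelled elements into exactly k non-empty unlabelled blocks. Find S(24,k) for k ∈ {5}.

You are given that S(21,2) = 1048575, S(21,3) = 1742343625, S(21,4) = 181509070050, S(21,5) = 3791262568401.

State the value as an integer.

@22  (22,3):1742343625·3+1048575→5228079450, (22,4):181509070050·4+1742343625→727778623825, (22,5):3791262568401·5+181509070050→19137821912055
@23  (23,4):727778623825·4+5228079450→2916342574750, (23,5):19137821912055·5+727778623825→96416888184100
@24  (24,5):96416888184100·5+2916342574750→485000783495250
Read S(24,5) = 485000783495250.

485000783495250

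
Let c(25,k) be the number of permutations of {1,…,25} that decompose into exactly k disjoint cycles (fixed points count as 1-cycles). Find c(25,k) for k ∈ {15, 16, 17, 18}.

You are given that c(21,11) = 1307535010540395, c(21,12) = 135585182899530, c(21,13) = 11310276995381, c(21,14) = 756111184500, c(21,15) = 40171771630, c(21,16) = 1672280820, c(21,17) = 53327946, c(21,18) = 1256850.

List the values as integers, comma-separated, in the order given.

[22] T[22,12]:21*135585182899530+1307535010540395=4154823851430525 · T[22,13]:21*11310276995381+135585182899530=373100999802531 · T[22,14]:21*756111184500+11310276995381=27188611869881 · T[22,15]:21*40171771630+756111184500=1599718388730 · T[22,16]:21*1672280820+40171771630=75289668850 · T[22,17]:21*53327946+1672280820=2792167686 · T[22,18]:21*1256850+53327946=79721796
[23] T[23,13]:22*373100999802531+4154823851430525=12363045847086207 · T[23,14]:22*27188611869881+373100999802531=971250460939913 · T[23,15]:22*1599718388730+27188611869881=62382416421941 · T[23,16]:22*75289668850+1599718388730=3256091103430 · T[23,17]:22*2792167686+75289668850=136717357942 · T[23,18]:22*79721796+2792167686=4546047198
[24] T[24,14]:23*971250460939913+12363045847086207=34701806448704206 · T[24,15]:23*62382416421941+971250460939913=2406046038644556 · T[24,16]:23*3256091103430+62382416421941=137272511800831 · T[24,17]:23*136717357942+3256091103430=6400590336096 · T[24,18]:23*4546047198+136717357942=241276443496
[25] T[25,15]:24*2406046038644556+34701806448704206=92446911376173550 · T[25,16]:24*137272511800831+2406046038644556=5700586321864500 · T[25,17]:24*6400590336096+137272511800831=290886679867135 · T[25,18]:24*241276443496+6400590336096=12191224980000
Read c(25,15) = 92446911376173550, c(25,16) = 5700586321864500, c(25,17) = 290886679867135, c(25,18) = 12191224980000.

92446911376173550, 5700586321864500, 290886679867135, 12191224980000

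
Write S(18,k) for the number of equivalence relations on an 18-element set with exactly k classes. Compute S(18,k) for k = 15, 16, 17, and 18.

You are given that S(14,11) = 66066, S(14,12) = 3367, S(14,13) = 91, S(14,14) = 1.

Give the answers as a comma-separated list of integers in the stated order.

[15] T[15,12]:12*3367+66066=106470 · T[15,13]:13*91+3367=4550 · T[15,14]:14*1+91=105 · T[15,15]:15*0+1=1
[16] T[16,13]:13*4550+106470=165620 · T[16,14]:14*105+4550=6020 · T[16,15]:15*1+105=120 · T[16,16]:16*0+1=1
[17] T[17,14]:14*6020+165620=249900 · T[17,15]:15*120+6020=7820 · T[17,16]:16*1+120=136 · T[17,17]:17*0+1=1
[18] T[18,15]:15*7820+249900=367200 · T[18,16]:16*136+7820=9996 · T[18,17]:17*1+136=153 · T[18,18]:18*0+1=1
Read S(18,15) = 367200, S(18,16) = 9996, S(18,17) = 153, S(18,18) = 1.

367200, 9996, 153, 1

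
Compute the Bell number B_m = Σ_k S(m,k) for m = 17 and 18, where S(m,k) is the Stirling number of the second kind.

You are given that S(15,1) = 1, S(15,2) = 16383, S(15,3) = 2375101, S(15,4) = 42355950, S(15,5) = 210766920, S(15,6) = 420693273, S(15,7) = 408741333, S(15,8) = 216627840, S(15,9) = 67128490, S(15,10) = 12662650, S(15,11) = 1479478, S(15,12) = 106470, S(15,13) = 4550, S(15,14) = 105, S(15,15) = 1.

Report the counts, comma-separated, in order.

82864869804, 682076806159

r16: T_16,1=1×1+0=1; T_16,2=2×16383+1=32767; T_16,3=3×2375101+16383=7141686; T_16,4=4×42355950+2375101=171798901; T_16,5=5×210766920+42355950=1096190550; T_16,6=6×420693273+210766920=2734926558; T_16,7=7×408741333+420693273=3281882604; T_16,8=8×216627840+408741333=2141764053; T_16,9=9×67128490+216627840=820784250; T_16,10=10×12662650+67128490=193754990; T_16,11=11×1479478+12662650=28936908; T_16,12=12×106470+1479478=2757118; T_16,13=13×4550+106470=165620; T_16,14=14×105+4550=6020; T_16,15=15×1+105=120; T_16,16=16×0+1=1
r17: T_17,1=1×1+0=1; T_17,2=2×32767+1=65535; T_17,3=3×7141686+32767=21457825; T_17,4=4×171798901+7141686=694337290; T_17,5=5×1096190550+171798901=5652751651; T_17,6=6×2734926558+1096190550=17505749898; T_17,7=7×3281882604+2734926558=25708104786; T_17,8=8×2141764053+3281882604=20415995028; T_17,9=9×820784250+2141764053=9528822303; T_17,10=10×193754990+820784250=2758334150; T_17,11=11×28936908+193754990=512060978; T_17,12=12×2757118+28936908=62022324; T_17,13=13×165620+2757118=4910178; T_17,14=14×6020+165620=249900; T_17,15=15×120+6020=7820; T_17,16=16×1+120=136; T_17,17=17×0+1=1
r18: T_18,1=1×1+0=1; T_18,2=2×65535+1=131071; T_18,3=3×21457825+65535=64439010; T_18,4=4×694337290+21457825=2798806985; T_18,5=5×5652751651+694337290=28958095545; T_18,6=6×17505749898+5652751651=110687251039; T_18,7=7×25708104786+17505749898=197462483400; T_18,8=8×20415995028+25708104786=189036065010; T_18,9=9×9528822303+20415995028=106175395755; T_18,10=10×2758334150+9528822303=37112163803; T_18,11=11×512060978+2758334150=8391004908; T_18,12=12×62022324+512060978=1256328866; T_18,13=13×4910178+62022324=125854638; T_18,14=14×249900+4910178=8408778; T_18,15=15×7820+249900=367200; T_18,16=16×136+7820=9996; T_18,17=17×1+136=153; T_18,18=18×0+1=1
B_17 = ΣS(17,k) = 1+65535+21457825+694337290+5652751651+17505749898+25708104786+20415995028+9528822303+2758334150+512060978+62022324+4910178+249900+7820+136+1 = 82864869804
B_18 = ΣS(18,k) = 1+131071+64439010+2798806985+28958095545+110687251039+197462483400+189036065010+106175395755+37112163803+8391004908+1256328866+125854638+8408778+367200+9996+153+1 = 682076806159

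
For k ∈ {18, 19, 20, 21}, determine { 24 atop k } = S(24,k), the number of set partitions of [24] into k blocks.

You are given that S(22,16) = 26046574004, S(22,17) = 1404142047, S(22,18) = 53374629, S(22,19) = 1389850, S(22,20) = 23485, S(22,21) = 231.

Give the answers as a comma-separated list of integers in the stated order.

92484925445, 3880739170, 116972779, 2454606

r23: T_23,17=17×1404142047+26046574004=49916988803; T_23,18=18×53374629+1404142047=2364885369; T_23,19=19×1389850+53374629=79781779; T_23,20=20×23485+1389850=1859550; T_23,21=21×231+23485=28336
r24: T_24,18=18×2364885369+49916988803=92484925445; T_24,19=19×79781779+2364885369=3880739170; T_24,20=20×1859550+79781779=116972779; T_24,21=21×28336+1859550=2454606
Read S(24,18) = 92484925445, S(24,19) = 3880739170, S(24,20) = 116972779, S(24,21) = 2454606.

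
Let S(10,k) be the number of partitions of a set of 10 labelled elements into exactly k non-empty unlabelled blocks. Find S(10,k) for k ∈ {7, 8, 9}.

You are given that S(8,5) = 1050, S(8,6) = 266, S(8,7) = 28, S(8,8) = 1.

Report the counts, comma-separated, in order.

5880, 750, 45

row 9: T[9][6]=6·266+1050=2646  T[9][7]=7·28+266=462  T[9][8]=8·1+28=36  T[9][9]=9·0+1=1
row 10: T[10][7]=7·462+2646=5880  T[10][8]=8·36+462=750  T[10][9]=9·1+36=45
Read S(10,7) = 5880, S(10,8) = 750, S(10,9) = 45.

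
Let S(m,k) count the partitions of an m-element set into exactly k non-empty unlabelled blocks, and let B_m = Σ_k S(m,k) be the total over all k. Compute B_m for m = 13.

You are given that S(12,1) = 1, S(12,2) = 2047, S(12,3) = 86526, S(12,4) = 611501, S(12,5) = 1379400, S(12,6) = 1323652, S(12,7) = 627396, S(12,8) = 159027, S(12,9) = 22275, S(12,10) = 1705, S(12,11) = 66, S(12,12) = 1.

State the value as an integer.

27644437

[13] T[13,1]:1*1+0=1 · T[13,2]:2*2047+1=4095 · T[13,3]:3*86526+2047=261625 · T[13,4]:4*611501+86526=2532530 · T[13,5]:5*1379400+611501=7508501 · T[13,6]:6*1323652+1379400=9321312 · T[13,7]:7*627396+1323652=5715424 · T[13,8]:8*159027+627396=1899612 · T[13,9]:9*22275+159027=359502 · T[13,10]:10*1705+22275=39325 · T[13,11]:11*66+1705=2431 · T[13,12]:12*1+66=78 · T[13,13]:13*0+1=1
B_13 = ΣS(13,k) = 1+4095+261625+2532530+7508501+9321312+5715424+1899612+359502+39325+2431+78+1 = 27644437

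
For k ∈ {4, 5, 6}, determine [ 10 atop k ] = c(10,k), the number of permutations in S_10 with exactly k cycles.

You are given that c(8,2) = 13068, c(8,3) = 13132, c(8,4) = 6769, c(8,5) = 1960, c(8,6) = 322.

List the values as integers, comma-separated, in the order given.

723680, 269325, 63273

@9  (9,3):13132·8+13068→118124, (9,4):6769·8+13132→67284, (9,5):1960·8+6769→22449, (9,6):322·8+1960→4536
@10  (10,4):67284·9+118124→723680, (10,5):22449·9+67284→269325, (10,6):4536·9+22449→63273
Read c(10,4) = 723680, c(10,5) = 269325, c(10,6) = 63273.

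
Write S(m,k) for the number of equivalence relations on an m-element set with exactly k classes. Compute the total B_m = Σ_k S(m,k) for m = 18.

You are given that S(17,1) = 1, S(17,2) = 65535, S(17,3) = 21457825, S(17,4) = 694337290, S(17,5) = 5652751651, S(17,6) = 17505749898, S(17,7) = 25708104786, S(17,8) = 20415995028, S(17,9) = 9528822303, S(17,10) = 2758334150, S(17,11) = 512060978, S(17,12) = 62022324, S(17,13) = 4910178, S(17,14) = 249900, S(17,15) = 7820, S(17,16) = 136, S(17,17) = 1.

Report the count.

682076806159

@18  (18,1):1·1+0→1, (18,2):65535·2+1→131071, (18,3):21457825·3+65535→64439010, (18,4):694337290·4+21457825→2798806985, (18,5):5652751651·5+694337290→28958095545, (18,6):17505749898·6+5652751651→110687251039, (18,7):25708104786·7+17505749898→197462483400, (18,8):20415995028·8+25708104786→189036065010, (18,9):9528822303·9+20415995028→106175395755, (18,10):2758334150·10+9528822303→37112163803, (18,11):512060978·11+2758334150→8391004908, (18,12):62022324·12+512060978→1256328866, (18,13):4910178·13+62022324→125854638, (18,14):249900·14+4910178→8408778, (18,15):7820·15+249900→367200, (18,16):136·16+7820→9996, (18,17):1·17+136→153, (18,18):0·18+1→1
B_18 = ΣS(18,k) = 1+131071+64439010+2798806985+28958095545+110687251039+197462483400+189036065010+106175395755+37112163803+8391004908+1256328866+125854638+8408778+367200+9996+153+1 = 682076806159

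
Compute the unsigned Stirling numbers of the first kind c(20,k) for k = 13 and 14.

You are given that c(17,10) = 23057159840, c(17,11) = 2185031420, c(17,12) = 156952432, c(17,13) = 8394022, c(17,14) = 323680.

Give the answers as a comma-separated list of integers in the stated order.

r18: T_18,11=17×2185031420+23057159840=60202693980; T_18,12=17×156952432+2185031420=4853222764; T_18,13=17×8394022+156952432=299650806; T_18,14=17×323680+8394022=13896582
r19: T_19,12=18×4853222764+60202693980=147560703732; T_19,13=18×299650806+4853222764=10246937272; T_19,14=18×13896582+299650806=549789282
r20: T_20,13=19×10246937272+147560703732=342252511900; T_20,14=19×549789282+10246937272=20692933630
Read c(20,13) = 342252511900, c(20,14) = 20692933630.

342252511900, 20692933630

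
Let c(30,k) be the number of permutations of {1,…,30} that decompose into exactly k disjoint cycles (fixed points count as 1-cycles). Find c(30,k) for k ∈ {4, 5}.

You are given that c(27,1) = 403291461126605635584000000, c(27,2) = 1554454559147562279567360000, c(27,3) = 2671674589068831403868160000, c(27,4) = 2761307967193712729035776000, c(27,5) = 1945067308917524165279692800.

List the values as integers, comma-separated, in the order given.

i=28: T(28,2)=403291461126605635584000000+27·1554454559147562279567360000=42373564558110787183902720000 | T(28,3)=1554454559147562279567360000+27·2671674589068831403868160000=73689668464006010184007680000 | T(28,4)=2671674589068831403868160000+27·2761307967193712729035776000=77226989703299075087834112000 | T(28,5)=2761307967193712729035776000+27·1945067308917524165279692800=55278125307966865191587481600
i=29: T(29,3)=42373564558110787183902720000+28·73689668464006010184007680000=2105684281550279072336117760000 | T(29,4)=73689668464006010184007680000+28·77226989703299075087834112000=2236045380156380112643362816000 | T(29,5)=77226989703299075087834112000+28·55278125307966865191587481600=1625014498326371300452283596800
i=30: T(30,4)=2105684281550279072336117760000+29·2236045380156380112643362816000=66951000306085302338993639424000 | T(30,5)=2236045380156380112643362816000+29·1625014498326371300452283596800=49361465831621147825759587123200
Read c(30,4) = 66951000306085302338993639424000, c(30,5) = 49361465831621147825759587123200.

66951000306085302338993639424000, 49361465831621147825759587123200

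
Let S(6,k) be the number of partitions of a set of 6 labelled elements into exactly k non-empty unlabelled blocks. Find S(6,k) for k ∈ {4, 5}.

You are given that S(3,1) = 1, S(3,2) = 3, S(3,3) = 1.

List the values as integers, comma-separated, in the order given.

[4] T[4,2]:2*3+1=7 · T[4,3]:3*1+3=6 · T[4,4]:4*0+1=1
[5] T[5,3]:3*6+7=25 · T[5,4]:4*1+6=10 · T[5,5]:5*0+1=1
[6] T[6,4]:4*10+25=65 · T[6,5]:5*1+10=15
Read S(6,4) = 65, S(6,5) = 15.

65, 15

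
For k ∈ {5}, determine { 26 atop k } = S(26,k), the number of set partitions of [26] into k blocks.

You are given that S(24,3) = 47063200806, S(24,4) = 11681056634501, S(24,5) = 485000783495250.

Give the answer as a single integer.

row 25: T[25][4]=4·11681056634501+47063200806=46771289738810  T[25][5]=5·485000783495250+11681056634501=2436684974110751
row 26: T[26][5]=5·2436684974110751+46771289738810=12230196160292565
Read S(26,5) = 12230196160292565.

12230196160292565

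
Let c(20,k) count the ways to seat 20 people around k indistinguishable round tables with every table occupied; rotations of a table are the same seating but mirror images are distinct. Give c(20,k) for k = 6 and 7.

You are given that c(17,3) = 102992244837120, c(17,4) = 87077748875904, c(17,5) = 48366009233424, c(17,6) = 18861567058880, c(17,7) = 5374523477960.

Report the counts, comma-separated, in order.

161429736530118960, 52260903362512720

r18: T_18,4=17×87077748875904+102992244837120=1583313975727488; T_18,5=17×48366009233424+87077748875904=909299905844112; T_18,6=17×18861567058880+48366009233424=369012649234384; T_18,7=17×5374523477960+18861567058880=110228466184200
r19: T_19,5=18×909299905844112+1583313975727488=17950712280921504; T_19,6=18×369012649234384+909299905844112=7551527592063024; T_19,7=18×110228466184200+369012649234384=2353125040549984
r20: T_20,6=19×7551527592063024+17950712280921504=161429736530118960; T_20,7=19×2353125040549984+7551527592063024=52260903362512720
Read c(20,6) = 161429736530118960, c(20,7) = 52260903362512720.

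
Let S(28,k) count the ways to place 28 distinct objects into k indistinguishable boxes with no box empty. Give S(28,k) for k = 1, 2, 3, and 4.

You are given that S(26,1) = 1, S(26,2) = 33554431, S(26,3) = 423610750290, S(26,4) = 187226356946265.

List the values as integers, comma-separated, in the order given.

r27: T_27,1=1×1+0=1; T_27,2=2×33554431+1=67108863; T_27,3=3×423610750290+33554431=1270865805301; T_27,4=4×187226356946265+423610750290=749329038535350
r28: T_28,1=1×1+0=1; T_28,2=2×67108863+1=134217727; T_28,3=3×1270865805301+67108863=3812664524766; T_28,4=4×749329038535350+1270865805301=2998587019946701
Read S(28,1) = 1, S(28,2) = 134217727, S(28,3) = 3812664524766, S(28,4) = 2998587019946701.

1, 134217727, 3812664524766, 2998587019946701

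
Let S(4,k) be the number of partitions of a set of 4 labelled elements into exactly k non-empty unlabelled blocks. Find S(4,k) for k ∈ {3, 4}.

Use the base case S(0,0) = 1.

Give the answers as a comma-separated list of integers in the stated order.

r1: T_1,1=1×0+1=1
r2: T_2,1=1×1+0=1; T_2,2=2×0+1=1
r3: T_3,2=2×1+1=3; T_3,3=3×0+1=1
r4: T_4,3=3×1+3=6; T_4,4=4×0+1=1
Read S(4,3) = 6, S(4,4) = 1.

6, 1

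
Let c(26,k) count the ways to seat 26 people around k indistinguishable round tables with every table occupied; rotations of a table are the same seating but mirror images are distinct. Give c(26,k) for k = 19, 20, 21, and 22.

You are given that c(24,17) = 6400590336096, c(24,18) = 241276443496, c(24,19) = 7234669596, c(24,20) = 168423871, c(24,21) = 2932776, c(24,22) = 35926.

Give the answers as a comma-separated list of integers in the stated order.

[25] T[25,18]:24*241276443496+6400590336096=12191224980000 · T[25,19]:24*7234669596+241276443496=414908513800 · T[25,20]:24*168423871+7234669596=11276842500 · T[25,21]:24*2932776+168423871=238810495 · T[25,22]:24*35926+2932776=3795000
[26] T[26,19]:25*414908513800+12191224980000=22563937825000 · T[26,20]:25*11276842500+414908513800=696829576300 · T[26,21]:25*238810495+11276842500=17247104875 · T[26,22]:25*3795000+238810495=333685495
Read c(26,19) = 22563937825000, c(26,20) = 696829576300, c(26,21) = 17247104875, c(26,22) = 333685495.

22563937825000, 696829576300, 17247104875, 333685495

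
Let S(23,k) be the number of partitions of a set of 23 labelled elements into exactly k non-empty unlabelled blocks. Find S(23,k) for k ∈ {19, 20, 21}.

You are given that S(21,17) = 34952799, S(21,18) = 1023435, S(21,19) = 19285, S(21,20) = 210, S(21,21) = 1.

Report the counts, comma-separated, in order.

79781779, 1859550, 28336

i=22: T(22,18)=34952799+18·1023435=53374629 | T(22,19)=1023435+19·19285=1389850 | T(22,20)=19285+20·210=23485 | T(22,21)=210+21·1=231
i=23: T(23,19)=53374629+19·1389850=79781779 | T(23,20)=1389850+20·23485=1859550 | T(23,21)=23485+21·231=28336
Read S(23,19) = 79781779, S(23,20) = 1859550, S(23,21) = 28336.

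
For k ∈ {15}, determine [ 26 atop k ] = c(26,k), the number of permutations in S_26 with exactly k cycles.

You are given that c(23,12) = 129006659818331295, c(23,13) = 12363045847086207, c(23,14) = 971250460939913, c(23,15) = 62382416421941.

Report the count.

3557372853474553750

@24  (24,13):12363045847086207·23+129006659818331295→413356714301314056, (24,14):971250460939913·23+12363045847086207→34701806448704206, (24,15):62382416421941·23+971250460939913→2406046038644556
@25  (25,14):34701806448704206·24+413356714301314056→1246200069070215000, (25,15):2406046038644556·24+34701806448704206→92446911376173550
@26  (26,15):92446911376173550·25+1246200069070215000→3557372853474553750
Read c(26,15) = 3557372853474553750.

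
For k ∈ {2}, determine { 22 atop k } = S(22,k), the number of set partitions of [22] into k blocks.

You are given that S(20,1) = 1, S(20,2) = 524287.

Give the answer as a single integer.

2097151

@21  (21,1):1·1+0→1, (21,2):524287·2+1→1048575
@22  (22,2):1048575·2+1→2097151
Read S(22,2) = 2097151.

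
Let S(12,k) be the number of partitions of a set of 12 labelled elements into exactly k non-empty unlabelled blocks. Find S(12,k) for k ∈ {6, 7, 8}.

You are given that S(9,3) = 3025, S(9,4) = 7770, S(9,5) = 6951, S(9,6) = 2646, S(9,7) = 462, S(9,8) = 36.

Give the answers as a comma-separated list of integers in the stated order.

r10: T_10,4=4×7770+3025=34105; T_10,5=5×6951+7770=42525; T_10,6=6×2646+6951=22827; T_10,7=7×462+2646=5880; T_10,8=8×36+462=750
r11: T_11,5=5×42525+34105=246730; T_11,6=6×22827+42525=179487; T_11,7=7×5880+22827=63987; T_11,8=8×750+5880=11880
r12: T_12,6=6×179487+246730=1323652; T_12,7=7×63987+179487=627396; T_12,8=8×11880+63987=159027
Read S(12,6) = 1323652, S(12,7) = 627396, S(12,8) = 159027.

1323652, 627396, 159027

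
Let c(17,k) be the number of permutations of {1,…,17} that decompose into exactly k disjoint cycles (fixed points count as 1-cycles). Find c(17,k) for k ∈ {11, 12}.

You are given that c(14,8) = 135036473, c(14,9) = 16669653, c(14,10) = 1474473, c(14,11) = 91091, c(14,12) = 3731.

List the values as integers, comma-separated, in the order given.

2185031420, 156952432

r15: T_15,9=14×16669653+135036473=368411615; T_15,10=14×1474473+16669653=37312275; T_15,11=14×91091+1474473=2749747; T_15,12=14×3731+91091=143325
r16: T_16,10=15×37312275+368411615=928095740; T_16,11=15×2749747+37312275=78558480; T_16,12=15×143325+2749747=4899622
r17: T_17,11=16×78558480+928095740=2185031420; T_17,12=16×4899622+78558480=156952432
Read c(17,11) = 2185031420, c(17,12) = 156952432.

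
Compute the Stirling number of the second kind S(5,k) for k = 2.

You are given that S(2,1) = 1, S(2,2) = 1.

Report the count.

i=3: T(3,1)=0+1·1=1 | T(3,2)=1+2·1=3
i=4: T(4,1)=0+1·1=1 | T(4,2)=1+2·3=7
i=5: T(5,2)=1+2·7=15
Read S(5,2) = 15.

15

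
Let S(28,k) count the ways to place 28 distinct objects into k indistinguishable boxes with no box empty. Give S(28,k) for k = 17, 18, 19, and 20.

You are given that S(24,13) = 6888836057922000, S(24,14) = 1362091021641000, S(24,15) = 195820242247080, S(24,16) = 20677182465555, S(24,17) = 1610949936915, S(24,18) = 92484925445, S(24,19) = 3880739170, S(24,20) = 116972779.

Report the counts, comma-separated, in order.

r25: T_25,14=14×1362091021641000+6888836057922000=25958110360896000; T_25,15=15×195820242247080+1362091021641000=4299394655347200; T_25,16=16×20677182465555+195820242247080=526655161695960; T_25,17=17×1610949936915+20677182465555=48063331393110; T_25,18=18×92484925445+1610949936915=3275678594925; T_25,19=19×3880739170+92484925445=166218969675; T_25,20=20×116972779+3880739170=6220194750
r26: T_26,15=15×4299394655347200+25958110360896000=90449030191104000; T_26,16=16×526655161695960+4299394655347200=12725877242482560; T_26,17=17×48063331393110+526655161695960=1343731795378830; T_26,18=18×3275678594925+48063331393110=107025546101760; T_26,19=19×166218969675+3275678594925=6433839018750; T_26,20=20×6220194750+166218969675=290622864675
r27: T_27,16=16×12725877242482560+90449030191104000=294063066070824960; T_27,17=17×1343731795378830+12725877242482560=35569317763922670; T_27,18=18×107025546101760+1343731795378830=3270191625210510; T_27,19=19×6433839018750+107025546101760=229268487458010; T_27,20=20×290622864675+6433839018750=12246296312250
r28: T_28,17=17×35569317763922670+294063066070824960=898741468057510350; T_28,18=18×3270191625210510+35569317763922670=94432767017711850; T_28,19=19×229268487458010+3270191625210510=7626292886912700; T_28,20=20×12246296312250+229268487458010=474194413703010
Read S(28,17) = 898741468057510350, S(28,18) = 94432767017711850, S(28,19) = 7626292886912700, S(28,20) = 474194413703010.

898741468057510350, 94432767017711850, 7626292886912700, 474194413703010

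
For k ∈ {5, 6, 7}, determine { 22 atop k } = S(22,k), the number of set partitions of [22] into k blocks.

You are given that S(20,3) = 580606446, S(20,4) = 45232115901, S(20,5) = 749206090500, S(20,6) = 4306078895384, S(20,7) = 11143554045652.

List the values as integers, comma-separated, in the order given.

19137821912055, 163305339345225, 602762379967440

row 21: T[21][4]=4·45232115901+580606446=181509070050  T[21][5]=5·749206090500+45232115901=3791262568401  T[21][6]=6·4306078895384+749206090500=26585679462804  T[21][7]=7·11143554045652+4306078895384=82310957214948
row 22: T[22][5]=5·3791262568401+181509070050=19137821912055  T[22][6]=6·26585679462804+3791262568401=163305339345225  T[22][7]=7·82310957214948+26585679462804=602762379967440
Read S(22,5) = 19137821912055, S(22,6) = 163305339345225, S(22,7) = 602762379967440.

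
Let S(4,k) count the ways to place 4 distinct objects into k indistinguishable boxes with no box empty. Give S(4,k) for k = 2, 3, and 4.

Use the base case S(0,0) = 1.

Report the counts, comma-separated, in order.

7, 6, 1

[1] T[1,1]:1*0+1=1
[2] T[2,1]:1*1+0=1 · T[2,2]:2*0+1=1
[3] T[3,1]:1*1+0=1 · T[3,2]:2*1+1=3 · T[3,3]:3*0+1=1
[4] T[4,2]:2*3+1=7 · T[4,3]:3*1+3=6 · T[4,4]:4*0+1=1
Read S(4,2) = 7, S(4,3) = 6, S(4,4) = 1.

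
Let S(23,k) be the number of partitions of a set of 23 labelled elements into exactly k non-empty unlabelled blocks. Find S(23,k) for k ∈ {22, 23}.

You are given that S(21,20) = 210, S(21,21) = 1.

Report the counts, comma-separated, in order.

253, 1

r22: T_22,21=21×1+210=231; T_22,22=22×0+1=1
r23: T_23,22=22×1+231=253; T_23,23=23×0+1=1
Read S(23,22) = 253, S(23,23) = 1.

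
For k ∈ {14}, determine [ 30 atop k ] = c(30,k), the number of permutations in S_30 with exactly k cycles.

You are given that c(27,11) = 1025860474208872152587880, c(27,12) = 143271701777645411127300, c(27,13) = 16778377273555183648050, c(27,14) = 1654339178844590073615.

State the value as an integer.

88776380550648116217781890

r28: T_28,12=27×143271701777645411127300+1025860474208872152587880=4894196422205298253024980; T_28,13=27×16778377273555183648050+143271701777645411127300=596287888163635369624650; T_28,14=27×1654339178844590073615+16778377273555183648050=61445535102359115635655
r29: T_29,13=28×596287888163635369624650+4894196422205298253024980=21590257290787088602515180; T_29,14=28×61445535102359115635655+596287888163635369624650=2316762871029690607422990
r30: T_30,14=29×2316762871029690607422990+21590257290787088602515180=88776380550648116217781890
Read c(30,14) = 88776380550648116217781890.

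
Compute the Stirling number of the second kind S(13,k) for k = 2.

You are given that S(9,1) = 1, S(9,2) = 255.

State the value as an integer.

row 10: T[10][1]=1·1+0=1  T[10][2]=2·255+1=511
row 11: T[11][1]=1·1+0=1  T[11][2]=2·511+1=1023
row 12: T[12][1]=1·1+0=1  T[12][2]=2·1023+1=2047
row 13: T[13][2]=2·2047+1=4095
Read S(13,2) = 4095.

4095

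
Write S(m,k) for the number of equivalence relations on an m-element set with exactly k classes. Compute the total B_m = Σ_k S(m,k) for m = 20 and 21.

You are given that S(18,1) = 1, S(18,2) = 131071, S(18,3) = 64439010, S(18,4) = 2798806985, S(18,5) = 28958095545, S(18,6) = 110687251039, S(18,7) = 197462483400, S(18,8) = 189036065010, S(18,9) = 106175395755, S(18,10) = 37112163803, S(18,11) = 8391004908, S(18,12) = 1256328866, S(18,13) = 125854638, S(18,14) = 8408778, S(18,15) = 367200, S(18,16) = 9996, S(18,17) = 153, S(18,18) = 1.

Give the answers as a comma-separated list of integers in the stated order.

51724158235372, 474869816156751

row 19: T[19][1]=1·1+0=1  T[19][2]=2·131071+1=262143  T[19][3]=3·64439010+131071=193448101  T[19][4]=4·2798806985+64439010=11259666950  T[19][5]=5·28958095545+2798806985=147589284710  T[19][6]=6·110687251039+28958095545=693081601779  T[19][7]=7·197462483400+110687251039=1492924634839  T[19][8]=8·189036065010+197462483400=1709751003480  T[19][9]=9·106175395755+189036065010=1144614626805  T[19][10]=10·37112163803+106175395755=477297033785  T[19][11]=11·8391004908+37112163803=129413217791  T[19][12]=12·1256328866+8391004908=23466951300  T[19][13]=13·125854638+1256328866=2892439160  T[19][14]=14·8408778+125854638=243577530  T[19][15]=15·367200+8408778=13916778  T[19][16]=16·9996+367200=527136  T[19][17]=17·153+9996=12597  T[19][18]=18·1+153=171  T[19][19]=19·0+1=1
row 20: T[20][1]=1·1+0=1  T[20][2]=2·262143+1=524287  T[20][3]=3·193448101+262143=580606446  T[20][4]=4·11259666950+193448101=45232115901  T[20][5]=5·147589284710+11259666950=749206090500  T[20][6]=6·693081601779+147589284710=4306078895384  T[20][7]=7·1492924634839+693081601779=11143554045652  T[20][8]=8·1709751003480+1492924634839=15170932662679  T[20][9]=9·1144614626805+1709751003480=12011282644725  T[20][10]=10·477297033785+1144614626805=5917584964655  T[20][11]=11·129413217791+477297033785=1900842429486  T[20][12]=12·23466951300+129413217791=411016633391  T[20][13]=13·2892439160+23466951300=61068660380  T[20][14]=14·243577530+2892439160=6302524580  T[20][15]=15·13916778+243577530=452329200  T[20][16]=16·527136+13916778=22350954  T[20][17]=17·12597+527136=741285  T[20][18]=18·171+12597=15675  T[20][19]=19·1+171=190  T[20][20]=20·0+1=1
row 21: T[21][1]=1·1+0=1  T[21][2]=2·524287+1=1048575  T[21][3]=3·580606446+524287=1742343625  T[21][4]=4·45232115901+580606446=181509070050  T[21][5]=5·749206090500+45232115901=3791262568401  T[21][6]=6·4306078895384+749206090500=26585679462804  T[21][7]=7·11143554045652+4306078895384=82310957214948  T[21][8]=8·15170932662679+11143554045652=132511015347084  T[21][9]=9·12011282644725+15170932662679=123272476465204  T[21][10]=10·5917584964655+12011282644725=71187132291275  T[21][11]=11·1900842429486+5917584964655=26826851689001  T[21][12]=12·411016633391+1900842429486=6833042030178  T[21][13]=13·61068660380+411016633391=1204909218331  T[21][14]=14·6302524580+61068660380=149304004500  T[21][15]=15·452329200+6302524580=13087462580  T[21][16]=16·22350954+452329200=809944464  T[21][17]=17·741285+22350954=34952799  T[21][18]=18·15675+741285=1023435  T[21][19]=19·190+15675=19285  T[21][20]=20·1+190=210  T[21][21]=21·0+1=1
B_20 = ΣS(20,k) = 1+524287+580606446+45232115901+749206090500+4306078895384+11143554045652+15170932662679+12011282644725+5917584964655+1900842429486+411016633391+61068660380+6302524580+452329200+22350954+741285+15675+190+1 = 51724158235372
B_21 = ΣS(21,k) = 1+1048575+1742343625+181509070050+3791262568401+26585679462804+82310957214948+132511015347084+123272476465204+71187132291275+26826851689001+6833042030178+1204909218331+149304004500+13087462580+809944464+34952799+1023435+19285+210+1 = 474869816156751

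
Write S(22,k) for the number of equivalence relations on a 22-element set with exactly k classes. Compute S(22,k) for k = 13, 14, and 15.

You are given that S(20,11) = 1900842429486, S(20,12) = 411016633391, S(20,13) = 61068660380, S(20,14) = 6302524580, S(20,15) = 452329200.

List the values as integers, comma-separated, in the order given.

22496861868481, 3295165281331, 345615943200

@21  (21,12):411016633391·12+1900842429486→6833042030178, (21,13):61068660380·13+411016633391→1204909218331, (21,14):6302524580·14+61068660380→149304004500, (21,15):452329200·15+6302524580→13087462580
@22  (22,13):1204909218331·13+6833042030178→22496861868481, (22,14):149304004500·14+1204909218331→3295165281331, (22,15):13087462580·15+149304004500→345615943200
Read S(22,13) = 22496861868481, S(22,14) = 3295165281331, S(22,15) = 345615943200.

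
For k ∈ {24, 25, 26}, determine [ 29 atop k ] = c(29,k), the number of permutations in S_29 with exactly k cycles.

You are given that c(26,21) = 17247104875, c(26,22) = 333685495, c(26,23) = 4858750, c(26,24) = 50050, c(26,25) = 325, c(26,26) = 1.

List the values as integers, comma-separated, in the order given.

@27  (27,22):333685495·26+17247104875→25922927745, (27,23):4858750·26+333685495→460012995, (27,24):50050·26+4858750→6160050, (27,25):325·26+50050→58500, (27,26):1·26+325→351
@28  (28,23):460012995·27+25922927745→38343278610, (28,24):6160050·27+460012995→626334345, (28,25):58500·27+6160050→7739550, (28,26):351·27+58500→67977
@29  (29,24):626334345·28+38343278610→55880640270, (29,25):7739550·28+626334345→843041745, (29,26):67977·28+7739550→9642906
Read c(29,24) = 55880640270, c(29,25) = 843041745, c(29,26) = 9642906.

55880640270, 843041745, 9642906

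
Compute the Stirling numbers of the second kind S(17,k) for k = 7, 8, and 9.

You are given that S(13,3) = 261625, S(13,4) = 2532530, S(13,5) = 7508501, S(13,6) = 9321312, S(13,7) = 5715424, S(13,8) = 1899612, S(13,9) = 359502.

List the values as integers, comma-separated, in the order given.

25708104786, 20415995028, 9528822303

@14  (14,4):2532530·4+261625→10391745, (14,5):7508501·5+2532530→40075035, (14,6):9321312·6+7508501→63436373, (14,7):5715424·7+9321312→49329280, (14,8):1899612·8+5715424→20912320, (14,9):359502·9+1899612→5135130
@15  (15,5):40075035·5+10391745→210766920, (15,6):63436373·6+40075035→420693273, (15,7):49329280·7+63436373→408741333, (15,8):20912320·8+49329280→216627840, (15,9):5135130·9+20912320→67128490
@16  (16,6):420693273·6+210766920→2734926558, (16,7):408741333·7+420693273→3281882604, (16,8):216627840·8+408741333→2141764053, (16,9):67128490·9+216627840→820784250
@17  (17,7):3281882604·7+2734926558→25708104786, (17,8):2141764053·8+3281882604→20415995028, (17,9):820784250·9+2141764053→9528822303
Read S(17,7) = 25708104786, S(17,8) = 20415995028, S(17,9) = 9528822303.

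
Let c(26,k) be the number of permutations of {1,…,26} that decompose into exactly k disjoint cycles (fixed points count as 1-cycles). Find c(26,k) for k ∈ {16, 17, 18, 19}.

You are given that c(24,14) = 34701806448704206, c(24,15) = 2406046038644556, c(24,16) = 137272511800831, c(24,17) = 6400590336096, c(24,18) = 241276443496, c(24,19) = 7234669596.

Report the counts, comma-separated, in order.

234961569422786050, 12972753318542875, 595667304367135, 22563937825000

[25] T[25,15]:24*2406046038644556+34701806448704206=92446911376173550 · T[25,16]:24*137272511800831+2406046038644556=5700586321864500 · T[25,17]:24*6400590336096+137272511800831=290886679867135 · T[25,18]:24*241276443496+6400590336096=12191224980000 · T[25,19]:24*7234669596+241276443496=414908513800
[26] T[26,16]:25*5700586321864500+92446911376173550=234961569422786050 · T[26,17]:25*290886679867135+5700586321864500=12972753318542875 · T[26,18]:25*12191224980000+290886679867135=595667304367135 · T[26,19]:25*414908513800+12191224980000=22563937825000
Read c(26,16) = 234961569422786050, c(26,17) = 12972753318542875, c(26,18) = 595667304367135, c(26,19) = 22563937825000.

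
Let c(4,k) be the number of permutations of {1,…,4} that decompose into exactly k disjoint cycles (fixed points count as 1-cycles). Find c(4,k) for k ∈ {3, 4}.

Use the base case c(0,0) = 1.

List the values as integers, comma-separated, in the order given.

6, 1

r1: T_1,1=0×0+1=1
r2: T_2,1=1×1+0=1; T_2,2=1×0+1=1
r3: T_3,2=2×1+1=3; T_3,3=2×0+1=1
r4: T_4,3=3×1+3=6; T_4,4=3×0+1=1
Read c(4,3) = 6, c(4,4) = 1.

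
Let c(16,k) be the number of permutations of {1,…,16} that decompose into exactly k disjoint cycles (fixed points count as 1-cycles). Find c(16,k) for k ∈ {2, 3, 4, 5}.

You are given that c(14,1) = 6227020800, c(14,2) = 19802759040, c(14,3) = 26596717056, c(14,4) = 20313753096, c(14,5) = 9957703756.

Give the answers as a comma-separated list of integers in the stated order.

i=15: T(15,1)=0+14·6227020800=87178291200 | T(15,2)=6227020800+14·19802759040=283465647360 | T(15,3)=19802759040+14·26596717056=392156797824 | T(15,4)=26596717056+14·20313753096=310989260400 | T(15,5)=20313753096+14·9957703756=159721605680
i=16: T(16,2)=87178291200+15·283465647360=4339163001600 | T(16,3)=283465647360+15·392156797824=6165817614720 | T(16,4)=392156797824+15·310989260400=5056995703824 | T(16,5)=310989260400+15·159721605680=2706813345600
Read c(16,2) = 4339163001600, c(16,3) = 6165817614720, c(16,4) = 5056995703824, c(16,5) = 2706813345600.

4339163001600, 6165817614720, 5056995703824, 2706813345600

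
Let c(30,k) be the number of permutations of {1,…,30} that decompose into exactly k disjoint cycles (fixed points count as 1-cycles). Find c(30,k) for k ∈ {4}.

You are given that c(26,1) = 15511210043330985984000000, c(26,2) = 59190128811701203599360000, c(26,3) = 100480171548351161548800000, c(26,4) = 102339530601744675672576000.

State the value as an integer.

66951000306085302338993639424000

@27  (27,1):15511210043330985984000000·26+0→403291461126605635584000000, (27,2):59190128811701203599360000·26+15511210043330985984000000→1554454559147562279567360000, (27,3):100480171548351161548800000·26+59190128811701203599360000→2671674589068831403868160000, (27,4):102339530601744675672576000·26+100480171548351161548800000→2761307967193712729035776000
@28  (28,2):1554454559147562279567360000·27+403291461126605635584000000→42373564558110787183902720000, (28,3):2671674589068831403868160000·27+1554454559147562279567360000→73689668464006010184007680000, (28,4):2761307967193712729035776000·27+2671674589068831403868160000→77226989703299075087834112000
@29  (29,3):73689668464006010184007680000·28+42373564558110787183902720000→2105684281550279072336117760000, (29,4):77226989703299075087834112000·28+73689668464006010184007680000→2236045380156380112643362816000
@30  (30,4):2236045380156380112643362816000·29+2105684281550279072336117760000→66951000306085302338993639424000
Read c(30,4) = 66951000306085302338993639424000.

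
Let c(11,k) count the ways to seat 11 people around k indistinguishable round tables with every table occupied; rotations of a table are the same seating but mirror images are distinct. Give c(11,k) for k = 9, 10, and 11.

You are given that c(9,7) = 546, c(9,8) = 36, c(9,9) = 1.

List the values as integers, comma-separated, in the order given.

i=10: T(10,8)=546+9·36=870 | T(10,9)=36+9·1=45 | T(10,10)=1+9·0=1
i=11: T(11,9)=870+10·45=1320 | T(11,10)=45+10·1=55 | T(11,11)=1+10·0=1
Read c(11,9) = 1320, c(11,10) = 55, c(11,11) = 1.

1320, 55, 1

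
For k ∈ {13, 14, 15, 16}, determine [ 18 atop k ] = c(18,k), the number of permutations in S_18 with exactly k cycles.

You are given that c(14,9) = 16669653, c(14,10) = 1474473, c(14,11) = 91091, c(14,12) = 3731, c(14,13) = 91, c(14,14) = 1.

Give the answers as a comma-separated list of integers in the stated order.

299650806, 13896582, 468180, 10812

[15] T[15,10]:14*1474473+16669653=37312275 · T[15,11]:14*91091+1474473=2749747 · T[15,12]:14*3731+91091=143325 · T[15,13]:14*91+3731=5005 · T[15,14]:14*1+91=105 · T[15,15]:14*0+1=1
[16] T[16,11]:15*2749747+37312275=78558480 · T[16,12]:15*143325+2749747=4899622 · T[16,13]:15*5005+143325=218400 · T[16,14]:15*105+5005=6580 · T[16,15]:15*1+105=120 · T[16,16]:15*0+1=1
[17] T[17,12]:16*4899622+78558480=156952432 · T[17,13]:16*218400+4899622=8394022 · T[17,14]:16*6580+218400=323680 · T[17,15]:16*120+6580=8500 · T[17,16]:16*1+120=136
[18] T[18,13]:17*8394022+156952432=299650806 · T[18,14]:17*323680+8394022=13896582 · T[18,15]:17*8500+323680=468180 · T[18,16]:17*136+8500=10812
Read c(18,13) = 299650806, c(18,14) = 13896582, c(18,15) = 468180, c(18,16) = 10812.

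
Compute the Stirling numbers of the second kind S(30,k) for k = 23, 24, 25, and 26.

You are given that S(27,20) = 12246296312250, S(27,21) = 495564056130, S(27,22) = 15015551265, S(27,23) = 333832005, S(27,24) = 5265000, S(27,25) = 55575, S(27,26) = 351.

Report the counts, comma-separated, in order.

71823880393200, 2157580085700, 49402080000, 843303006

row 28: T[28][21]=21·495564056130+12246296312250=22653141490980  T[28][22]=22·15015551265+495564056130=825906183960  T[28][23]=23·333832005+15015551265=22693687380  T[28][24]=24·5265000+333832005=460192005  T[28][25]=25·55575+5265000=6654375  T[28][26]=26·351+55575=64701
row 29: T[29][22]=22·825906183960+22653141490980=40823077538100  T[29][23]=23·22693687380+825906183960=1347860993700  T[29][24]=24·460192005+22693687380=33738295500  T[29][25]=25·6654375+460192005=626551380  T[29][26]=26·64701+6654375=8336601
row 30: T[30][23]=23·1347860993700+40823077538100=71823880393200  T[30][24]=24·33738295500+1347860993700=2157580085700  T[30][25]=25·626551380+33738295500=49402080000  T[30][26]=26·8336601+626551380=843303006
Read S(30,23) = 71823880393200, S(30,24) = 2157580085700, S(30,25) = 49402080000, S(30,26) = 843303006.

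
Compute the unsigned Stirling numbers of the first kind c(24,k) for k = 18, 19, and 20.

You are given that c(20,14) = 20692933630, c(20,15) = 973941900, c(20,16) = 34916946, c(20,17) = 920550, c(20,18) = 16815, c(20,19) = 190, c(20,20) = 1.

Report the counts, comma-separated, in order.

r21: T_21,15=20×973941900+20692933630=40171771630; T_21,16=20×34916946+973941900=1672280820; T_21,17=20×920550+34916946=53327946; T_21,18=20×16815+920550=1256850; T_21,19=20×190+16815=20615; T_21,20=20×1+190=210
r22: T_22,16=21×1672280820+40171771630=75289668850; T_22,17=21×53327946+1672280820=2792167686; T_22,18=21×1256850+53327946=79721796; T_22,19=21×20615+1256850=1689765; T_22,20=21×210+20615=25025
r23: T_23,17=22×2792167686+75289668850=136717357942; T_23,18=22×79721796+2792167686=4546047198; T_23,19=22×1689765+79721796=116896626; T_23,20=22×25025+1689765=2240315
r24: T_24,18=23×4546047198+136717357942=241276443496; T_24,19=23×116896626+4546047198=7234669596; T_24,20=23×2240315+116896626=168423871
Read c(24,18) = 241276443496, c(24,19) = 7234669596, c(24,20) = 168423871.

241276443496, 7234669596, 168423871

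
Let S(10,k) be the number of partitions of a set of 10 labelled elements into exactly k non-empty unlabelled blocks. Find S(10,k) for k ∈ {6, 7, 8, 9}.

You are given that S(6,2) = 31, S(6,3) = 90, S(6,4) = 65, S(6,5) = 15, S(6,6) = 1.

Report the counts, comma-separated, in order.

22827, 5880, 750, 45

r7: T_7,3=3×90+31=301; T_7,4=4×65+90=350; T_7,5=5×15+65=140; T_7,6=6×1+15=21; T_7,7=7×0+1=1
r8: T_8,4=4×350+301=1701; T_8,5=5×140+350=1050; T_8,6=6×21+140=266; T_8,7=7×1+21=28; T_8,8=8×0+1=1
r9: T_9,5=5×1050+1701=6951; T_9,6=6×266+1050=2646; T_9,7=7×28+266=462; T_9,8=8×1+28=36; T_9,9=9×0+1=1
r10: T_10,6=6×2646+6951=22827; T_10,7=7×462+2646=5880; T_10,8=8×36+462=750; T_10,9=9×1+36=45
Read S(10,6) = 22827, S(10,7) = 5880, S(10,8) = 750, S(10,9) = 45.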